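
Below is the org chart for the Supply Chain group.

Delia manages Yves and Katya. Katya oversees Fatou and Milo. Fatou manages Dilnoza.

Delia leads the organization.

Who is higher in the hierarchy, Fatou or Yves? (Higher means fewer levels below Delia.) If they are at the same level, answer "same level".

Yves

Fatou is 2 levels below Delia; Yves is 1. Yves is higher.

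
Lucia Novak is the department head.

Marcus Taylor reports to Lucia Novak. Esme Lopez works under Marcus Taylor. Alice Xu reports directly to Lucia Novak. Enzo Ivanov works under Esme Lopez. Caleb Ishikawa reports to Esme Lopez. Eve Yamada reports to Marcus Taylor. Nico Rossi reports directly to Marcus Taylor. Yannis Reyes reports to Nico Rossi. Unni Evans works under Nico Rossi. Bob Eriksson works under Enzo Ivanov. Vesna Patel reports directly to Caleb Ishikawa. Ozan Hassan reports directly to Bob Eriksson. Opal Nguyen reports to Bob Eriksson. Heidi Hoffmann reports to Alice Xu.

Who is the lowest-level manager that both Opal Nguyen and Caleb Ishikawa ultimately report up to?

Opal Nguyen's chain of managers is Bob Eriksson, Enzo Ivanov, Esme Lopez, Marcus Taylor, Lucia Novak. Caleb Ishikawa's chain of managers is Esme Lopez, Marcus Taylor, Lucia Novak. The first manager that appears in both chains is Esme Lopez.

Esme Lopez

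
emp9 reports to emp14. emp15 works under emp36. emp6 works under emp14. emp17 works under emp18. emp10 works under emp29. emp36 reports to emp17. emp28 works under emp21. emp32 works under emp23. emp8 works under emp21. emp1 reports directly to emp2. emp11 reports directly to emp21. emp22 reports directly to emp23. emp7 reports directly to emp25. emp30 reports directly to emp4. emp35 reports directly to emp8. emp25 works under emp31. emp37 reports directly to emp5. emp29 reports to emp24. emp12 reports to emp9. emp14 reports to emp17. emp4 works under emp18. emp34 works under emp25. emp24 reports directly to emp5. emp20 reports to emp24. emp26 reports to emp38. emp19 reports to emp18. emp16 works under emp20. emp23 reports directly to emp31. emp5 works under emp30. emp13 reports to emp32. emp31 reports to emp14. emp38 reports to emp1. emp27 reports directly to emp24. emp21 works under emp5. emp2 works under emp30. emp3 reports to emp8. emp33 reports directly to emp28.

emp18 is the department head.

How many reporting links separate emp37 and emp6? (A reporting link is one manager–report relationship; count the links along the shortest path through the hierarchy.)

7

emp37 is 4 levels below emp18, and emp6 is 3 levels below emp18 (their lowest common manager). The shortest path runs up from emp37 to emp18 and back down to emp6: 4 + 3 = 7 links.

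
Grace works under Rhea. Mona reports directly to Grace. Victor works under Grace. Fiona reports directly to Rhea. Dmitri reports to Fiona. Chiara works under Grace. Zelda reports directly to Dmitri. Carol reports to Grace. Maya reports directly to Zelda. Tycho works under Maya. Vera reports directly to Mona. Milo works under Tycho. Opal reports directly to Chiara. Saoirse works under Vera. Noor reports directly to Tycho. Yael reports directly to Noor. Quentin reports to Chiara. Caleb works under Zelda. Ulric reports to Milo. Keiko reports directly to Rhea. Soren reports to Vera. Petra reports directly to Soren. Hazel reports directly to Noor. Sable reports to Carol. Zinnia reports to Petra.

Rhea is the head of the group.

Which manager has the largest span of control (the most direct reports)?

Direct-report counts: Rhea has 3; Fiona has 1; Dmitri has 1; Zelda has 2; Maya has 1; Tycho has 2; Noor has 2; Milo has 1; Grace has 4; Carol has 1; Chiara has 2; Mona has 1; Vera has 2; Soren has 1; Petra has 1. The largest is 4, held by Grace.

Grace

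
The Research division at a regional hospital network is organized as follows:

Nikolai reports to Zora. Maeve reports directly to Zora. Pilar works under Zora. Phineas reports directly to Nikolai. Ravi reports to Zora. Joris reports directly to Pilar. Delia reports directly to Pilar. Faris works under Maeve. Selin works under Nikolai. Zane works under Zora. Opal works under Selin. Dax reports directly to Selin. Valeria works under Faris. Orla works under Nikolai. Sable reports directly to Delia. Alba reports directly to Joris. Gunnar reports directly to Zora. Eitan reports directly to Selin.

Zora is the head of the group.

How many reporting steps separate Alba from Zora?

3

Chain from Alba up to Zora: Alba → Joris → Pilar → Zora. That is 3 steps up, so Alba is 3 levels below Zora.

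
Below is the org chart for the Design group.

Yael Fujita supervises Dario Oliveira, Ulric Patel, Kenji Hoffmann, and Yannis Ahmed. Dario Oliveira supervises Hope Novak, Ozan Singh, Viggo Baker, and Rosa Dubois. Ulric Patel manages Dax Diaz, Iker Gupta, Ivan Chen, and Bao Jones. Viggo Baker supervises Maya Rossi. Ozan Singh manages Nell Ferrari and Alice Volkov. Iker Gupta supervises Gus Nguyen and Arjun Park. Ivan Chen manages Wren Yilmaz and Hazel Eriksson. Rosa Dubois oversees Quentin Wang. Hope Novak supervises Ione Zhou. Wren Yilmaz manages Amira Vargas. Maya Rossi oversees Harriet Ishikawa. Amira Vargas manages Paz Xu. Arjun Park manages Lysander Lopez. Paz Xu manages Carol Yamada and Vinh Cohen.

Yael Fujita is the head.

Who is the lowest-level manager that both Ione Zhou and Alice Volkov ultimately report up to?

Dario Oliveira

Ione Zhou's chain of managers is Hope Novak, Dario Oliveira, Yael Fujita. Alice Volkov's chain of managers is Ozan Singh, Dario Oliveira, Yael Fujita. The first manager that appears in both chains is Dario Oliveira.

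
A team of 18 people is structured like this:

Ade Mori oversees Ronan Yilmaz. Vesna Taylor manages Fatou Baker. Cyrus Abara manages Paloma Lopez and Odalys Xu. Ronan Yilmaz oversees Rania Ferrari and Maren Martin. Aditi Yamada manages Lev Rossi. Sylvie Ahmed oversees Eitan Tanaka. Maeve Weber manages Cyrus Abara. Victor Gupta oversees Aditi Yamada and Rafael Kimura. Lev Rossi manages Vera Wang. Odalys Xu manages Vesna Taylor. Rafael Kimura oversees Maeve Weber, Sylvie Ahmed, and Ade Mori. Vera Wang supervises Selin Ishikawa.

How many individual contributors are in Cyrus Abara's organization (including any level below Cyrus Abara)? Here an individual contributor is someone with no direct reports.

The people in Cyrus Abara's organization with no one reporting to them are Paloma Lopez, Fatou Baker. That is 2.

2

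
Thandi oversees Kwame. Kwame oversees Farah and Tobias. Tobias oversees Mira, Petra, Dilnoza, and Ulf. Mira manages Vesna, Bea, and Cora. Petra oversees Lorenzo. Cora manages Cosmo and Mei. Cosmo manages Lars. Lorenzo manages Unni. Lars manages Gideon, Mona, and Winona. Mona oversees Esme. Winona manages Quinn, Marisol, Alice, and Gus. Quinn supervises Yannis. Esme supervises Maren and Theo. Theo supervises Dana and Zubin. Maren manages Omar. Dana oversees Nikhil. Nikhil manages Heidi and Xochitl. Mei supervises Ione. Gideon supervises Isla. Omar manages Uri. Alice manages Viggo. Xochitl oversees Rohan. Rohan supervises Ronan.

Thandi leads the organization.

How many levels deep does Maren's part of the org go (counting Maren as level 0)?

The longest chain under Maren runs Maren → Omar → Uri, which is 2 levels below Maren.

2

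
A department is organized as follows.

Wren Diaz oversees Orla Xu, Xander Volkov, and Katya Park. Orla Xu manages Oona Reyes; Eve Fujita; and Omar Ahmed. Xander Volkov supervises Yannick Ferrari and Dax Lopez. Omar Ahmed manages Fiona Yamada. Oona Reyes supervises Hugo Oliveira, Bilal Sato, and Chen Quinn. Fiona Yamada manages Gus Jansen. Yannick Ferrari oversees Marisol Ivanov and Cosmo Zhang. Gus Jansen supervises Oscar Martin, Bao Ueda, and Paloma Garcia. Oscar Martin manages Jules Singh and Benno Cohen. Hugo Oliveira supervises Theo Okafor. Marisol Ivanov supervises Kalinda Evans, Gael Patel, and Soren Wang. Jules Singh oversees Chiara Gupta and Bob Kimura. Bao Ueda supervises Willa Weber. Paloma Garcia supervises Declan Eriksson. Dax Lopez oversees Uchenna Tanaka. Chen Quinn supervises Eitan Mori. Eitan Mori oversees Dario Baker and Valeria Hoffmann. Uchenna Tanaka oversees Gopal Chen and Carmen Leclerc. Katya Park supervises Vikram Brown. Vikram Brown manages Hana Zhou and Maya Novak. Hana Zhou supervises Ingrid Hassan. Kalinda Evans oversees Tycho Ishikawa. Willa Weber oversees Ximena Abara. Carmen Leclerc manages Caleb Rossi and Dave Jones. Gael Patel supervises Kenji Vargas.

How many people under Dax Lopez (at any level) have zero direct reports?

The people in Dax Lopez's organization with no one reporting to them are Dave Jones, Caleb Rossi, Gopal Chen. That is 3.

3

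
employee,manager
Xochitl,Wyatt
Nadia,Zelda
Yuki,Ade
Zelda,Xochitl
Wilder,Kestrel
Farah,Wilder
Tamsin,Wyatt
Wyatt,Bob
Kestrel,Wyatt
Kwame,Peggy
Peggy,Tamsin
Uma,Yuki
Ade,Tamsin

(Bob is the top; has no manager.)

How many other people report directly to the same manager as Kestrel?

Kestrel reports to Wyatt. Wyatt's other direct reports are Xochitl, Tamsin — 2 peers.

2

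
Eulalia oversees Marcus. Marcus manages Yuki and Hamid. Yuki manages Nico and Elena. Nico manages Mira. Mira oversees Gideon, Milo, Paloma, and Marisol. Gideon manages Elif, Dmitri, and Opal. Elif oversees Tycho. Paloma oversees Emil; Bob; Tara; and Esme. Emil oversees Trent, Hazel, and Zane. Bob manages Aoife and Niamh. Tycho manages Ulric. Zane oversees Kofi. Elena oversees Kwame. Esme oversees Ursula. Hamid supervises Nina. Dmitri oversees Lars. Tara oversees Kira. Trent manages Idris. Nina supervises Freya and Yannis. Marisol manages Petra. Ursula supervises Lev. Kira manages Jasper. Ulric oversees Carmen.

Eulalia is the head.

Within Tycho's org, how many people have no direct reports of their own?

The only person in Tycho's organization with no one reporting to them is Carmen. That is 1.

1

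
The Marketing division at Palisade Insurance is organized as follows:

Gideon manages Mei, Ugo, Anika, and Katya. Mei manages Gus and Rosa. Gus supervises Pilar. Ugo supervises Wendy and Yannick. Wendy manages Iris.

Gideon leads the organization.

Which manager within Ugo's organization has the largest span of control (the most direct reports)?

Ugo

Direct-report counts within Ugo's organization: Ugo has 2; Wendy has 1. The largest is 2, held by Ugo.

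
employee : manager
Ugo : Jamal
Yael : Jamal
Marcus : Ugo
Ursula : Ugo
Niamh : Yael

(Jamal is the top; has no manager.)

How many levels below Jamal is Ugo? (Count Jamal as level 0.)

1

Chain from Ugo up to Jamal: Ugo → Jamal. That is 1 step up, so Ugo is 1 level below Jamal.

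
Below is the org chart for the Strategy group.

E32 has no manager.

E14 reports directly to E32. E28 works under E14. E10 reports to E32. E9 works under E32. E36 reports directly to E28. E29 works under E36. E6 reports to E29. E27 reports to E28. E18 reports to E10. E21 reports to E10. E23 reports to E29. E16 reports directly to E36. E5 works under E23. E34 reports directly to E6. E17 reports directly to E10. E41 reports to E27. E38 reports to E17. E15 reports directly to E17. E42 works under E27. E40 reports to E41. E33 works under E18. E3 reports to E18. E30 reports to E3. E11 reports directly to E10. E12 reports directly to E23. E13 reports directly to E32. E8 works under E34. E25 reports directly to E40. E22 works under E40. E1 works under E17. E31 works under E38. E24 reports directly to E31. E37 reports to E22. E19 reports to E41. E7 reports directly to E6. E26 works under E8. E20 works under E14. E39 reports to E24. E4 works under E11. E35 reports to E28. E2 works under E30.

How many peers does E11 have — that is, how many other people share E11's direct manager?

E11 reports to E10. E10's other direct reports are E18, E21, E17 — 3 peers.

3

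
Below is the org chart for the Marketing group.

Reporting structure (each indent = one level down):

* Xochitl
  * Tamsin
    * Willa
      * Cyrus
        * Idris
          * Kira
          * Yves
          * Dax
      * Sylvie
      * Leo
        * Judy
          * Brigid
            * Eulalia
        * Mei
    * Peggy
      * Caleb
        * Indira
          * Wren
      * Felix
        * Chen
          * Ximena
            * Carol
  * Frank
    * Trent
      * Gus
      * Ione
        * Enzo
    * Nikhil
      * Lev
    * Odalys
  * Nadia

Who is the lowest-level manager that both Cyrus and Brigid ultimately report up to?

Willa

Cyrus's chain of managers is Willa, Tamsin, Xochitl. Brigid's chain of managers is Judy, Leo, Willa, Tamsin, Xochitl. The first manager that appears in both chains is Willa.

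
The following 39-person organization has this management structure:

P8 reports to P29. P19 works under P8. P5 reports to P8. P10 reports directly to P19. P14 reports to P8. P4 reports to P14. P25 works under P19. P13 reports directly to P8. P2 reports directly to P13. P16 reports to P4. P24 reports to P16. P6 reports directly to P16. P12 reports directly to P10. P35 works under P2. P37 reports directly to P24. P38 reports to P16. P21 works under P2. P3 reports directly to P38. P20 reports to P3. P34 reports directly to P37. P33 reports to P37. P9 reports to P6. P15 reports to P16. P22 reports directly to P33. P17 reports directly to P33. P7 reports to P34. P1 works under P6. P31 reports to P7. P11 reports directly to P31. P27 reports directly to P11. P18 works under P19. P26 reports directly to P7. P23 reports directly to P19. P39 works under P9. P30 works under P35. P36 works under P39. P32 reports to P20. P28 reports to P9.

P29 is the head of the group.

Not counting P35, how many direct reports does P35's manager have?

1

P35 reports to P2. P2's other direct reports are P21 — 1 peer.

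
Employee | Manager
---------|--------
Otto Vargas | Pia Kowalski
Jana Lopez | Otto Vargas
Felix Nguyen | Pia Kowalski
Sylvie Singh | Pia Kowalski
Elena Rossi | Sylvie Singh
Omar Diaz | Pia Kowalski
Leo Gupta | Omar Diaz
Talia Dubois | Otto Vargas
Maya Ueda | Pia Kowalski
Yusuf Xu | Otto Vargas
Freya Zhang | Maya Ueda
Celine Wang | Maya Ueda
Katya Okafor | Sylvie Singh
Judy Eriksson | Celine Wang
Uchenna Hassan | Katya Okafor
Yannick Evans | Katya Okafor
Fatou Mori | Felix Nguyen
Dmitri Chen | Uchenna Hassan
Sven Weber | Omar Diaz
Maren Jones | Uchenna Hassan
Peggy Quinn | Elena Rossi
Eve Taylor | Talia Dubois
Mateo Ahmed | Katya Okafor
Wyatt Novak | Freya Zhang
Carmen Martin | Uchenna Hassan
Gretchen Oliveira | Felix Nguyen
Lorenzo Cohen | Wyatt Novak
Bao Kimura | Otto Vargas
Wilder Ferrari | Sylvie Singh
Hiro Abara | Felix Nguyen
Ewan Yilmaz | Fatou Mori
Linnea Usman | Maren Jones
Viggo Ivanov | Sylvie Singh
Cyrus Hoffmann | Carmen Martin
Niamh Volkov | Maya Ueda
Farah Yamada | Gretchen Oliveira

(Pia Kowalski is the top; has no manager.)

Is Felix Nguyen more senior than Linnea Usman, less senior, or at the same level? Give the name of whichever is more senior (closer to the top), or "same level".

Felix Nguyen

Felix Nguyen is 1 level below Pia Kowalski; Linnea Usman is 5. Felix Nguyen is higher.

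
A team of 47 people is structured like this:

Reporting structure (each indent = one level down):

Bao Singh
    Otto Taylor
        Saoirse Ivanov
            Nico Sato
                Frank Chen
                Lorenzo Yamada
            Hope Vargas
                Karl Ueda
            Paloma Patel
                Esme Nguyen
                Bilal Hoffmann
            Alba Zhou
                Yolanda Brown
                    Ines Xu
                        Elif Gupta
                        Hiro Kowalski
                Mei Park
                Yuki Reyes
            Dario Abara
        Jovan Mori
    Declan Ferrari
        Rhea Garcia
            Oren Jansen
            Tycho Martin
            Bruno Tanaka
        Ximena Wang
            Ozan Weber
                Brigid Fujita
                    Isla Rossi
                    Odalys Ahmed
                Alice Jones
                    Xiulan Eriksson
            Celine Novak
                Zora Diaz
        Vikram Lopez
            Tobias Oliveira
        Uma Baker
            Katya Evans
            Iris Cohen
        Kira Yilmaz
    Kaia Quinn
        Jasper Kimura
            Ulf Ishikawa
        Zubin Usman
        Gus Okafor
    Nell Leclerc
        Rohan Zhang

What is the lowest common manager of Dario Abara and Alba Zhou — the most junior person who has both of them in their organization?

Saoirse Ivanov

Dario Abara's chain of managers is Saoirse Ivanov, Otto Taylor, Bao Singh. Alba Zhou's chain of managers is Saoirse Ivanov, Otto Taylor, Bao Singh. The first manager that appears in both chains is Saoirse Ivanov.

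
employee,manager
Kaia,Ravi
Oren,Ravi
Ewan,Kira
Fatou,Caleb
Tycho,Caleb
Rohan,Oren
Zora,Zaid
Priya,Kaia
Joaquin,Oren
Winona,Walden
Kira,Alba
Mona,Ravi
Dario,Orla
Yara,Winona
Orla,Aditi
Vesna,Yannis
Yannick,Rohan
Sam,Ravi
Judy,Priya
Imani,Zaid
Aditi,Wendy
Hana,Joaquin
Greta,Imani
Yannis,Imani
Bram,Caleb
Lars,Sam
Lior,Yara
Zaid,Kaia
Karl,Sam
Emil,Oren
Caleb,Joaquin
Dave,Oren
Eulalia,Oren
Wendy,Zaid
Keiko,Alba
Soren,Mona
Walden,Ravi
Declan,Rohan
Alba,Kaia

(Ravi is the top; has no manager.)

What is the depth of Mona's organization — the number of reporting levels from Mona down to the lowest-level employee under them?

1

The longest chain under Mona runs Mona → Soren, which is 1 level below Mona.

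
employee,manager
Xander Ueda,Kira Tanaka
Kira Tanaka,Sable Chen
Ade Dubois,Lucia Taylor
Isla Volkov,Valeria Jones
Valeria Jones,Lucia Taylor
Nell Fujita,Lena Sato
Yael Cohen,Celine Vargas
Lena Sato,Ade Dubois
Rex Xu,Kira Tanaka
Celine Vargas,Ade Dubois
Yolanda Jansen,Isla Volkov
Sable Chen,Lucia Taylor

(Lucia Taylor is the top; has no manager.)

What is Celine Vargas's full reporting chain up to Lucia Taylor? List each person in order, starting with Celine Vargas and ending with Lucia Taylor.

Celine Vargas reports to Ade Dubois. Ade Dubois reports to Lucia Taylor. Lucia Taylor is at the top.

Celine Vargas -> Ade Dubois -> Lucia Taylor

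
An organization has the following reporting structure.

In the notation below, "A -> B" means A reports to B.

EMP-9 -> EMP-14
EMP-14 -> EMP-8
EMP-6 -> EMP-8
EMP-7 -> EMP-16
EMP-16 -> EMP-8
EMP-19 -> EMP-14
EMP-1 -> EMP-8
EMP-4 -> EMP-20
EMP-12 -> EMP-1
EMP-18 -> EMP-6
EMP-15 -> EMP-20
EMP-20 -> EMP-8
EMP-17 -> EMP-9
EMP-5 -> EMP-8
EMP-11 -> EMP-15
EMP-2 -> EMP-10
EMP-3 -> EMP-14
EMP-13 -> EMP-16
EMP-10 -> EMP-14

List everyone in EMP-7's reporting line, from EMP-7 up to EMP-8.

EMP-7 reports to EMP-16. EMP-16 reports to EMP-8. EMP-8 is at the top.

EMP-7 -> EMP-16 -> EMP-8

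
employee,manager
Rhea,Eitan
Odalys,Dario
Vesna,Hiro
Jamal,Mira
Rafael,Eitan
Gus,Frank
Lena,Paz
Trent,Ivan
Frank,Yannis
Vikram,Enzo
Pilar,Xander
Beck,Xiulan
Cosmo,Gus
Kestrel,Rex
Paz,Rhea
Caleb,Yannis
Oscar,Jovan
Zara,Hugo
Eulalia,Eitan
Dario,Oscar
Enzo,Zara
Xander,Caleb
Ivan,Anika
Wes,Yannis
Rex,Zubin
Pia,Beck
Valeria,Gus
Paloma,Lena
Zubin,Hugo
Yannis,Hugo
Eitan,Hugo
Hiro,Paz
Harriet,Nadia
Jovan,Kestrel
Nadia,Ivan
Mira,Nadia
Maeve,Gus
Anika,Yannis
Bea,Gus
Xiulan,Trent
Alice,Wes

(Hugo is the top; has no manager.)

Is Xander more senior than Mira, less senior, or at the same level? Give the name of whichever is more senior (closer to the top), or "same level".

Xander

Xander is 3 levels below Hugo; Mira is 5. Xander is higher.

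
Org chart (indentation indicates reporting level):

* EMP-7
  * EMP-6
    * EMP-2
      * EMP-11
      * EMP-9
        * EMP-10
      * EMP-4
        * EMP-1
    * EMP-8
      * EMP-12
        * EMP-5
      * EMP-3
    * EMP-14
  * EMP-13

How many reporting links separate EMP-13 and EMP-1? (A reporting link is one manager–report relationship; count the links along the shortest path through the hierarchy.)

EMP-13 is 1 level below EMP-7, and EMP-1 is 4 levels below EMP-7 (their lowest common manager). The shortest path runs up from EMP-13 to EMP-7 and back down to EMP-1: 1 + 4 = 5 links.

5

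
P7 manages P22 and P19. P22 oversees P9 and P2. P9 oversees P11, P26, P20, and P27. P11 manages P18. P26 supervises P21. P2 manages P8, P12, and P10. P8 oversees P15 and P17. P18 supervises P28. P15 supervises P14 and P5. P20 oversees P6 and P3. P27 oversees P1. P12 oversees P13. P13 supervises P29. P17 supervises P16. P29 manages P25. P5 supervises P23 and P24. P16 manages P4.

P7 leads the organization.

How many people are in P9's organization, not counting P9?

P9 directly manages P11, P26, P20, P27. Under P11: P18, P28 (2). Under P26: P21 (1). Under P20: P6, P3 (2). Under P27: P1 (1). So P9's organization is 4 direct reports plus everyone under them: 3 + 2 + 3 + 2 = 10.

10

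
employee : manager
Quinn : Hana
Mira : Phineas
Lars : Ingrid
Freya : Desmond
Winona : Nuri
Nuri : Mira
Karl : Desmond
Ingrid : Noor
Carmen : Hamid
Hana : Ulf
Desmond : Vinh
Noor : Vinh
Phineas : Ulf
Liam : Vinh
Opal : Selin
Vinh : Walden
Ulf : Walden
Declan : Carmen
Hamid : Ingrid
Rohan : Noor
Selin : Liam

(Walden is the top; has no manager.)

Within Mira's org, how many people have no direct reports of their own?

The only person in Mira's organization with no one reporting to them is Winona. That is 1.

1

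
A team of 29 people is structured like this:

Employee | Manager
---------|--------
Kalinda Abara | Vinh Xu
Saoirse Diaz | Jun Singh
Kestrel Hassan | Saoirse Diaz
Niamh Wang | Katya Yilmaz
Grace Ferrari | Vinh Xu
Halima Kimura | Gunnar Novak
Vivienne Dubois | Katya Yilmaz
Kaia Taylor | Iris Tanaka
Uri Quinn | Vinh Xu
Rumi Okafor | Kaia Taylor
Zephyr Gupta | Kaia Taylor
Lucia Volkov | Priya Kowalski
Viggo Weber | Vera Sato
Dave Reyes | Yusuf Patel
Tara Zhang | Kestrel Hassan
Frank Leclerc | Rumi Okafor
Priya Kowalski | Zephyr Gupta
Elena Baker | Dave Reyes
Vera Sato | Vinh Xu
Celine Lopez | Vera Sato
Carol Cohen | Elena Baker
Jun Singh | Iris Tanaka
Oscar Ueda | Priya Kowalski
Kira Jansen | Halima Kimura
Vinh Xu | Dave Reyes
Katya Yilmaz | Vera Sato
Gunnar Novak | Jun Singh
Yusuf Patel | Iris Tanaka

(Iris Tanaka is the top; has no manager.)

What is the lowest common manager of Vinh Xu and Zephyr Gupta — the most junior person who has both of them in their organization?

Iris Tanaka

Vinh Xu's chain of managers is Dave Reyes, Yusuf Patel, Iris Tanaka. Zephyr Gupta's chain of managers is Kaia Taylor, Iris Tanaka. The first manager that appears in both chains is Iris Tanaka.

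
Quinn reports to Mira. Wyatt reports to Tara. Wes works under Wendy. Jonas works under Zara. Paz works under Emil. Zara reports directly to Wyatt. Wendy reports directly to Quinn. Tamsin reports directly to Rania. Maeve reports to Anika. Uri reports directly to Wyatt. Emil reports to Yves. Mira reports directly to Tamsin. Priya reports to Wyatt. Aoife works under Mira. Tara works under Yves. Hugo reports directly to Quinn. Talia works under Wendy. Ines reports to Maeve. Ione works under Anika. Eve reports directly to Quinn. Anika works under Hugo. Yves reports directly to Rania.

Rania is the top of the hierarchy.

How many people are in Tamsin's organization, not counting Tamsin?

Tamsin directly manages Mira. Under Mira: Aoife, Quinn, Eve, Wendy, Talia, Wes, Hugo, Anika, Ione, Maeve, Ines (11). That's 12 in total.

12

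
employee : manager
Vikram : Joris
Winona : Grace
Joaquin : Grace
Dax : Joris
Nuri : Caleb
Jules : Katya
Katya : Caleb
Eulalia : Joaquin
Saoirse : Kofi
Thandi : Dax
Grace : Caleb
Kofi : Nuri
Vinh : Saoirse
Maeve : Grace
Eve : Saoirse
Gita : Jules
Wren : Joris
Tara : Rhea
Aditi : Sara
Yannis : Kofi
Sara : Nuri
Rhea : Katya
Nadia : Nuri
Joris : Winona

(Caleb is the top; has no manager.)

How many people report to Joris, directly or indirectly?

4

Joris directly manages Vikram, Dax, Wren. Vikram has no reports. Under Dax: Thandi (1). Wren has no reports. So Joris's organization is 3 direct reports plus everyone under them: 1 + 2 + 1 = 4.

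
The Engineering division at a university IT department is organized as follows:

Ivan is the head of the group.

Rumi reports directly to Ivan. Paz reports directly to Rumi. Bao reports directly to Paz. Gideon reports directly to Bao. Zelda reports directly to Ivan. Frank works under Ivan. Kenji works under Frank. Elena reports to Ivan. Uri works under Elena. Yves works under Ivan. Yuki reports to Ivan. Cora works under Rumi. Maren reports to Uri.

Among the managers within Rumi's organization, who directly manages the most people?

Direct-report counts within Rumi's organization: Rumi has 2; Paz has 1; Bao has 1. The largest is 2, held by Rumi.

Rumi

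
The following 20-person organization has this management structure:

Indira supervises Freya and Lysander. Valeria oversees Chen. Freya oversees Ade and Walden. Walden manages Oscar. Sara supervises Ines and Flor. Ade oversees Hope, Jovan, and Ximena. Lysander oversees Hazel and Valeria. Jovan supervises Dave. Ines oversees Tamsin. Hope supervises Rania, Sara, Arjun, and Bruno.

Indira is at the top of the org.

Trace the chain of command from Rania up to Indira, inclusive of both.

Rania -> Hope -> Ade -> Freya -> Indira

Rania reports to Hope. Hope reports to Ade. Ade reports to Freya. Freya reports to Indira. Indira is at the top.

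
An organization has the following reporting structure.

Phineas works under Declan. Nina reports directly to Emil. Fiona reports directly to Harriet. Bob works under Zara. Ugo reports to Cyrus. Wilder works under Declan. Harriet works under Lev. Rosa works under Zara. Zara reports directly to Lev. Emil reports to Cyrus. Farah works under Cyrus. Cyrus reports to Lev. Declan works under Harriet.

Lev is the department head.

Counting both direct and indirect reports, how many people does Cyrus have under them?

Cyrus directly manages Ugo, Farah, Emil. Ugo has no reports. Farah has no reports. Under Emil: Nina (1). So Cyrus's organization is 3 direct reports plus everyone under them: 1 + 1 + 2 = 4.

4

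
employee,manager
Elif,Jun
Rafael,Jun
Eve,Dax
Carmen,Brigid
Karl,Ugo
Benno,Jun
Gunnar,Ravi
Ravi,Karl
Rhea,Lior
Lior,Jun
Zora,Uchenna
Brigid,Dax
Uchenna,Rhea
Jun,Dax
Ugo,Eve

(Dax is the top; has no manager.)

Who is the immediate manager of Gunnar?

Ravi

Gunnar reports directly to Ravi.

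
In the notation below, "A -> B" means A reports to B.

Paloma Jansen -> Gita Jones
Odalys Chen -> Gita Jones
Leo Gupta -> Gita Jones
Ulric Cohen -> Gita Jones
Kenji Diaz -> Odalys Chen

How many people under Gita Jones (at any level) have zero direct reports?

The people in Gita Jones's organization with no one reporting to them are Ulric Cohen, Leo Gupta, Kenji Diaz, Paloma Jansen. That is 4.

4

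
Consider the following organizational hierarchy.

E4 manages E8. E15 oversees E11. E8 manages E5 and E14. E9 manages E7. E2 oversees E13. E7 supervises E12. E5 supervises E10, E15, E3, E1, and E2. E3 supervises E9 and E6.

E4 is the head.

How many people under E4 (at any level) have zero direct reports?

7

The people in E4's organization with no one reporting to them are E14, E11, E10, E6, E12, E1, E13. That is 7.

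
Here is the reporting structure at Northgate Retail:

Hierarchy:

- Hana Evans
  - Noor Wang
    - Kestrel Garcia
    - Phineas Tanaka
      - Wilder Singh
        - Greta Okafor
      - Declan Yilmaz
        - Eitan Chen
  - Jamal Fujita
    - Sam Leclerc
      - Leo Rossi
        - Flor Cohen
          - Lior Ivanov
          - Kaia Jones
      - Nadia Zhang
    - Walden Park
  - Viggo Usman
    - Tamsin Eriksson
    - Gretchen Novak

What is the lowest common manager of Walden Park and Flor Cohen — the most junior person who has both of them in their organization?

Jamal Fujita

Walden Park's chain of managers is Jamal Fujita, Hana Evans. Flor Cohen's chain of managers is Leo Rossi, Sam Leclerc, Jamal Fujita, Hana Evans. The first manager that appears in both chains is Jamal Fujita.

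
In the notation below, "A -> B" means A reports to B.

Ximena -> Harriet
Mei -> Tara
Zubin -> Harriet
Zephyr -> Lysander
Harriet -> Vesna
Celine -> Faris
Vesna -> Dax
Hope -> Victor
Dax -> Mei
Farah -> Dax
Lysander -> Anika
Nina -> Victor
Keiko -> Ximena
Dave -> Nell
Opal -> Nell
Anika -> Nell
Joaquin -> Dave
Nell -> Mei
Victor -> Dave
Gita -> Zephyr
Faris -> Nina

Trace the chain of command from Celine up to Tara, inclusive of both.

Celine -> Faris -> Nina -> Victor -> Dave -> Nell -> Mei -> Tara

Celine reports to Faris. Faris reports to Nina. Nina reports to Victor. Victor reports to Dave. Dave reports to Nell. Nell reports to Mei. Mei reports to Tara. Tara is at the top.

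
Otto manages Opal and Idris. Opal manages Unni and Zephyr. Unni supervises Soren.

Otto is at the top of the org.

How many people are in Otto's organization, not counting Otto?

5

Otto directly manages Opal, Idris. Under Opal: Zephyr, Unni, Soren (3). Idris has no reports. So Otto's organization is 2 direct reports plus everyone under them: 4 + 1 = 5.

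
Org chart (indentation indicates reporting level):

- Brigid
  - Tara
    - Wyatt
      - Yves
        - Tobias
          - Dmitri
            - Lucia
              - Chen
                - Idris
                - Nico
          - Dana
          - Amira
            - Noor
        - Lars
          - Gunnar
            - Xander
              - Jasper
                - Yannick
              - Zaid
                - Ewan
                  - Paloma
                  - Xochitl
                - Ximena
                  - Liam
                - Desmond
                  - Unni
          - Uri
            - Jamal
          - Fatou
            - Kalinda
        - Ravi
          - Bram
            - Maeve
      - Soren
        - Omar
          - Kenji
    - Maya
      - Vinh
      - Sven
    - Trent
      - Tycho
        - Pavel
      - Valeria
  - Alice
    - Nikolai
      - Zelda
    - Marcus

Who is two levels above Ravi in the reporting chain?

Wyatt

Ravi reports to Yves, and Yves reports to Wyatt. So Ravi's skip-level manager is Wyatt.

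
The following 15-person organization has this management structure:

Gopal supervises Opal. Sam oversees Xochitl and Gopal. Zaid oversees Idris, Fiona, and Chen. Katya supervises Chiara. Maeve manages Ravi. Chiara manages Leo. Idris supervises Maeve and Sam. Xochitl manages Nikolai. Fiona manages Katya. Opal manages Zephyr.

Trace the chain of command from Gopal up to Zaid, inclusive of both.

Gopal -> Sam -> Idris -> Zaid

Gopal reports to Sam. Sam reports to Idris. Idris reports to Zaid. Zaid is at the top.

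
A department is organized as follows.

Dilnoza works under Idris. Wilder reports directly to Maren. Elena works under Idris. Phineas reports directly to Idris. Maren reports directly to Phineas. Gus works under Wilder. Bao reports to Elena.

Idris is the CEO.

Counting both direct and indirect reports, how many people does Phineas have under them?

Phineas directly manages Maren. Under Maren: Wilder, Gus (2). That's 3 in total.

3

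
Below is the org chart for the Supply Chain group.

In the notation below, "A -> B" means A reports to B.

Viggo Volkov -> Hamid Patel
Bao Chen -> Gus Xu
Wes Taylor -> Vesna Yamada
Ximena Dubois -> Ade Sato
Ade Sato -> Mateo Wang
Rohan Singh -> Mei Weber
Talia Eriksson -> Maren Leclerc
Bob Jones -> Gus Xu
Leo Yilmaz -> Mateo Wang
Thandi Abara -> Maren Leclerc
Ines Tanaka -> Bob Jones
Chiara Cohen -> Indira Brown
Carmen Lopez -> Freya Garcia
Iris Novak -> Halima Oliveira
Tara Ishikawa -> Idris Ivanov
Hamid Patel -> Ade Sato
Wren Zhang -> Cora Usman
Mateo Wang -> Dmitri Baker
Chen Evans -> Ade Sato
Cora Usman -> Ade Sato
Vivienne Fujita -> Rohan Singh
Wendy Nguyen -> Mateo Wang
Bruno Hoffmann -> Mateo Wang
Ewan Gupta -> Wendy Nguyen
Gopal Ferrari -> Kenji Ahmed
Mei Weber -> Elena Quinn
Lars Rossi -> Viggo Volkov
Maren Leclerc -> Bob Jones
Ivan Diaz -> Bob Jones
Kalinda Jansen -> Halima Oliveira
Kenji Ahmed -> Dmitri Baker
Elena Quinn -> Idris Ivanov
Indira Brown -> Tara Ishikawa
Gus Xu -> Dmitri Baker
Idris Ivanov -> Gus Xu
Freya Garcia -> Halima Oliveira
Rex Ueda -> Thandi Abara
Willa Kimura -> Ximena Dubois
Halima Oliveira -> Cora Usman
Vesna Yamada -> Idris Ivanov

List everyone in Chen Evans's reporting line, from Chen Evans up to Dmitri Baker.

Chen Evans reports to Ade Sato. Ade Sato reports to Mateo Wang. Mateo Wang reports to Dmitri Baker. Dmitri Baker is at the top.

Chen Evans -> Ade Sato -> Mateo Wang -> Dmitri Baker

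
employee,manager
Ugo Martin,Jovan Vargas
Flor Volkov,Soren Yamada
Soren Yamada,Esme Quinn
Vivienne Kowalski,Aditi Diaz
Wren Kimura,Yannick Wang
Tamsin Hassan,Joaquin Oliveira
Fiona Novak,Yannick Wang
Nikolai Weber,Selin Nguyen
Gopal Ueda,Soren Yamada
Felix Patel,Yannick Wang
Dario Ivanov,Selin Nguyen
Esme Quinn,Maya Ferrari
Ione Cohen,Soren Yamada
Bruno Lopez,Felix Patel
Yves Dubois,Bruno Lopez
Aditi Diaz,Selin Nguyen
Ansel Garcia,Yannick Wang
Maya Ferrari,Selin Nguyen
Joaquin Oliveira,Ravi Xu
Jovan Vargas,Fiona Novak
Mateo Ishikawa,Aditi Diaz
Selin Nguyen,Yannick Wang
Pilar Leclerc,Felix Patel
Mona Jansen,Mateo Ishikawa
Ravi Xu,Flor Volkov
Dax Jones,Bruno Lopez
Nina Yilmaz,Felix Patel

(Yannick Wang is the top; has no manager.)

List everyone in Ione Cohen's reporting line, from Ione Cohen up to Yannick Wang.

Ione Cohen -> Soren Yamada -> Esme Quinn -> Maya Ferrari -> Selin Nguyen -> Yannick Wang

Ione Cohen reports to Soren Yamada. Soren Yamada reports to Esme Quinn. Esme Quinn reports to Maya Ferrari. Maya Ferrari reports to Selin Nguyen. Selin Nguyen reports to Yannick Wang. Yannick Wang is at the top.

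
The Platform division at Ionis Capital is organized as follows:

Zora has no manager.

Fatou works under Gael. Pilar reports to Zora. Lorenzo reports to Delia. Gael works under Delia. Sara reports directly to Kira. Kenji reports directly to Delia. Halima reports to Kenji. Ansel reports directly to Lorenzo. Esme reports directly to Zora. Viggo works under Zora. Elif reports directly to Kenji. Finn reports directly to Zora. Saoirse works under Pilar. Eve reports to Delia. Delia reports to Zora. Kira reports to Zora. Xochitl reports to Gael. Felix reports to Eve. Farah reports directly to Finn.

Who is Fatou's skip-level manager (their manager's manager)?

Fatou reports to Gael, and Gael reports to Delia. So Fatou's skip-level manager is Delia.

Delia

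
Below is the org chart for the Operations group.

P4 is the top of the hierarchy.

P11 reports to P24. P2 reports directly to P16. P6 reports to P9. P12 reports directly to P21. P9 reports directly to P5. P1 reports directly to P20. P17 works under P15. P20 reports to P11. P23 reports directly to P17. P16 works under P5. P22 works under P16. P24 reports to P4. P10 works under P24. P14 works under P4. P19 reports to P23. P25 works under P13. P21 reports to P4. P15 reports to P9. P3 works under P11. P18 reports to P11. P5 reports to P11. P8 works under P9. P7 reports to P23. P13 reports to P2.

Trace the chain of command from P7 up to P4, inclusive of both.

P7 reports to P23. P23 reports to P17. P17 reports to P15. P15 reports to P9. P9 reports to P5. P5 reports to P11. P11 reports to P24. P24 reports to P4. P4 is at the top.

P7 -> P23 -> P17 -> P15 -> P9 -> P5 -> P11 -> P24 -> P4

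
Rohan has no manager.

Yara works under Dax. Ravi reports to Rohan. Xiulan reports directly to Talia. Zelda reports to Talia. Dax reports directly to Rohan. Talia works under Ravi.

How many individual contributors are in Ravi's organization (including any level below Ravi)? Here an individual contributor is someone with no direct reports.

2

The people in Ravi's organization with no one reporting to them are Zelda, Xiulan. That is 2.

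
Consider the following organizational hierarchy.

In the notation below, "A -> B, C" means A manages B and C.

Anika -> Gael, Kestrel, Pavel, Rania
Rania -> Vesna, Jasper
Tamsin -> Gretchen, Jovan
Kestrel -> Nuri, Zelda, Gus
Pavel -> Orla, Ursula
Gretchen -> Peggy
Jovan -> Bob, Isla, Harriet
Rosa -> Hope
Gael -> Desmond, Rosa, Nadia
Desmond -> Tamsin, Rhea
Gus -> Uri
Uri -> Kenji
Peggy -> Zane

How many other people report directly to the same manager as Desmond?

Desmond reports to Gael. Gael's other direct reports are Rosa, Nadia — 2 peers.

2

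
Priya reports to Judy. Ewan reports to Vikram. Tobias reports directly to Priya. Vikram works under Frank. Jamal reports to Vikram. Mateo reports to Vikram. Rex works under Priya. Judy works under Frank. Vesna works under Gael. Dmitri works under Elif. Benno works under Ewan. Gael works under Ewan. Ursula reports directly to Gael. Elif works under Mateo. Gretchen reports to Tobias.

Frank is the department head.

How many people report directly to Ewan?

Ewan directly manages Gael, Benno. That is 2 direct reports.

2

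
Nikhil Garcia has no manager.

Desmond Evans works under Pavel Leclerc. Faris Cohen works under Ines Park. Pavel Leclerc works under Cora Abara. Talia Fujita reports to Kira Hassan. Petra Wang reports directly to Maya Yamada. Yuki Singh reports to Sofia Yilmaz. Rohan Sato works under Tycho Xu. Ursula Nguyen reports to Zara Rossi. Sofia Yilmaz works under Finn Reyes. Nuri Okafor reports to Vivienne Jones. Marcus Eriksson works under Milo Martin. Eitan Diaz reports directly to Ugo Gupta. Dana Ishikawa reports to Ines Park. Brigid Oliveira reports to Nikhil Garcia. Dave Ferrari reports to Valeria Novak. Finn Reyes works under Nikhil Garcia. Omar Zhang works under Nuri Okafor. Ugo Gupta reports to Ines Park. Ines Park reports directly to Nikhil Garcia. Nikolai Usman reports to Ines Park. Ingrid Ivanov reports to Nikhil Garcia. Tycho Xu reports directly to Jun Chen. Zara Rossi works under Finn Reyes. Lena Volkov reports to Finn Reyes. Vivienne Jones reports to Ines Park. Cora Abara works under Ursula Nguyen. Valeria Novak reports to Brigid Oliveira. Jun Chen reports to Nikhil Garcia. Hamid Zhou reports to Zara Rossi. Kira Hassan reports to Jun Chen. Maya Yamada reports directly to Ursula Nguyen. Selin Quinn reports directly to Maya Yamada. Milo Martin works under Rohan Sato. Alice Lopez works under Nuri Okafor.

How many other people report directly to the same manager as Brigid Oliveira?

Brigid Oliveira reports to Nikhil Garcia. Nikhil Garcia's other direct reports are Ines Park, Finn Reyes, Jun Chen, Ingrid Ivanov — 4 peers.

4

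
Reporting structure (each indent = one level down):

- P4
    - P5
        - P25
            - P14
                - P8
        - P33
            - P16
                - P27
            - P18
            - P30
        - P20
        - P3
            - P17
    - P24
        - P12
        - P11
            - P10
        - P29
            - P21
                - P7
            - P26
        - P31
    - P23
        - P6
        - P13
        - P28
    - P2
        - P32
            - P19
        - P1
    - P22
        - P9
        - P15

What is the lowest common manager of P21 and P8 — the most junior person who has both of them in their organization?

P21's chain of managers is P29, P24, P4. P8's chain of managers is P14, P25, P5, P4. The first manager that appears in both chains is P4.

P4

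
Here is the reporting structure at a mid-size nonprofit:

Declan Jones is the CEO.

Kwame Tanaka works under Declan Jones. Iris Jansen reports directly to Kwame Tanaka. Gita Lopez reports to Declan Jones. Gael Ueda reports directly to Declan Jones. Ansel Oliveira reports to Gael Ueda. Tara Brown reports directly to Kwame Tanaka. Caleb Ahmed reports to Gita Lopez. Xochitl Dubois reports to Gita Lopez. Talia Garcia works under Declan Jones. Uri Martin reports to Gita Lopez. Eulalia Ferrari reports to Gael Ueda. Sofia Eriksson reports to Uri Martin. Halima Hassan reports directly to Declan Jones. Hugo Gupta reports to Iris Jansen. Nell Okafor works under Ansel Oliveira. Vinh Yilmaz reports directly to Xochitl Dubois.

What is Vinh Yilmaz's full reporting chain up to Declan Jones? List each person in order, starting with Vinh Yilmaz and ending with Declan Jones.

Vinh Yilmaz reports to Xochitl Dubois. Xochitl Dubois reports to Gita Lopez. Gita Lopez reports to Declan Jones. Declan Jones is at the top.

Vinh Yilmaz -> Xochitl Dubois -> Gita Lopez -> Declan Jones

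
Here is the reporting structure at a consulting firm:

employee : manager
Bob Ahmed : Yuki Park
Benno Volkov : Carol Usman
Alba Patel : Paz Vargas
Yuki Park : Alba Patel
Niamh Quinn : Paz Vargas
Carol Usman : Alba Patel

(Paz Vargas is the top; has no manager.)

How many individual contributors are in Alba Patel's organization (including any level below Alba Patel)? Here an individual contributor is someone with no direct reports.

The people in Alba Patel's organization with no one reporting to them are Bob Ahmed, Benno Volkov. That is 2.

2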